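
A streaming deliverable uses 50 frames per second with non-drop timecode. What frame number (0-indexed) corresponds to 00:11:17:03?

33853

Total seconds to the label: (0 × 3600 + 11 × 60 + 17) = 677.
Frame index = 677 × 50 + 3 = 33853.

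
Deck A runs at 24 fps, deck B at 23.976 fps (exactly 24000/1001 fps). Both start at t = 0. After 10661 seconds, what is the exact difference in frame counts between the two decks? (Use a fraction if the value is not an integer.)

A emits 24 × 10661 = 255864 frames; B emits 24000/1001 × 10661 = 36552000/143.
Difference = 36552/143 frames (≈ 255.6084); B is behind A.

36552/143 frames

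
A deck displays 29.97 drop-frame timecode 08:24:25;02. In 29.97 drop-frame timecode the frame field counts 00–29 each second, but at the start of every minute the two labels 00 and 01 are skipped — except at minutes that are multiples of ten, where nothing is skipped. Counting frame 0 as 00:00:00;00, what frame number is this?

907044

Complete 10-minute blocks: 50, each 17982 frames → 899100.
Remaining 4 whole minutes in the current block: 1800 + 3 × 1798 = 7194 frames.
Within the current minute: 25 × 30 + 2 − 2 = 750 (labels ;00/;01 skipped at this minute). Total = 899100 + 7194 + 750 = 907044.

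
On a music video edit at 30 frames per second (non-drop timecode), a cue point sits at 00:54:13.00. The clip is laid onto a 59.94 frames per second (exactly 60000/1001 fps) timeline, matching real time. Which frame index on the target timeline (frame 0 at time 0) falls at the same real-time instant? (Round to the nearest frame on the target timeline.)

frame 194985

Source frame index: (0×3600 + 54×60 + 13) × 30 + 0 = 97590.
Real time: 97590 / (30) = 3253 s.
Target frame: (3253) × (60000/1001) = 195180000/1001 ≈ 194985.015 → 194985.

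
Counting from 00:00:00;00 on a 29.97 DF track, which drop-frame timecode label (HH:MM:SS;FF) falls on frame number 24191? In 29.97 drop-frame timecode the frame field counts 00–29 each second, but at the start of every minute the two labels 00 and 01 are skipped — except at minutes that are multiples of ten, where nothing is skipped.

Each 10-minute DF block holds 10 × 60 × 30 − 9 × 2 = 17982 frames. 24191 ÷ 17982 → 1 full block, remainder 6209.
Within the partial block the first minute is 1800 frames and each further minute 1798, so 3 further minute boundaries passed. Total skipped labels = 18 × 1 + 2 × 3 = 24.
Non-drop label index = 24191 + 24 = 24215; at 30 labels/s that is 00:13:27:05, i.e. DF 00:13:27;05.

00:13:27;05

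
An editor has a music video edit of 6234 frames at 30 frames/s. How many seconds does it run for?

207.8 seconds

Running time = 6234 / (30) = 207.8 s.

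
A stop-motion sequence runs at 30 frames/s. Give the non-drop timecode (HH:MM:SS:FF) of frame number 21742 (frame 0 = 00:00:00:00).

21742 ÷ 30 = 724 full seconds, remainder 22 frames.
724 s = 0 h 12 min 4 s.
Timecode: 00:12:04:22.

00:12:04:22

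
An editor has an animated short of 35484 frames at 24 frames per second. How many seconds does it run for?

Running time = 35484 / (24) = 1478.5 s.

1478.5 seconds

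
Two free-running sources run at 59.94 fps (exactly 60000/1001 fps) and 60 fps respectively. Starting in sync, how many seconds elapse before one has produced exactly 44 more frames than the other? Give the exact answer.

The gap grows by |60 − 60000/1001| = 60/1001 frames per second.
Time for a 44-frame gap: 44 ÷ (60/1001) = 11011/15 s.

11011/15 seconds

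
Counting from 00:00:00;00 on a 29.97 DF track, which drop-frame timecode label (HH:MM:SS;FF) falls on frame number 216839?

02:00:35;05

Ten DF minutes hold 17982 frames, so frame 216839 lies in block 12 (frames 215784–233765) with 1055 frames into that block.
The block's first minute is 1800 frames and the rest 1798 each; 1055 frames reaches minute 0, so 12 × 18 + 0 × 2 = 216 labels have been skipped so far.
Adding those back, label number 216839 + 216 = 217055 at 30 labels/s is 7235 s + 5 f = 2 h 0 min 35 s frame 5, i.e. 02:00:35;05.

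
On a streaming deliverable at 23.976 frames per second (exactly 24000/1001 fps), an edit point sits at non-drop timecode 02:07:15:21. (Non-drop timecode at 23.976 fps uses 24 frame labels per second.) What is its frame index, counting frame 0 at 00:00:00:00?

Total seconds to the label: (2 × 3600 + 7 × 60 + 15) = 7635.
Frame index = 7635 × 24 + 21 = 183261.

frame 183261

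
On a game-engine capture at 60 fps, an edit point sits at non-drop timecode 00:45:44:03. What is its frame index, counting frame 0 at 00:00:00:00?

frame 164643

Total seconds to the label: (0 × 3600 + 45 × 60 + 44) = 2744.
Frame index = 2744 × 60 + 3 = 164643.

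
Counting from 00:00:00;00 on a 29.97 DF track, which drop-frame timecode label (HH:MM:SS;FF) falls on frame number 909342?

Ten DF minutes hold 17982 frames, so frame 909342 lies in block 50 (frames 899100–917081) with 10242 frames into that block.
The block's first minute is 1800 frames and the rest 1798 each; 10242 frames reaches minute 5, so 50 × 18 + 5 × 2 = 910 labels have been skipped so far.
Adding those back, label number 909342 + 910 = 910252 at 30 labels/s is 30341 s + 22 f = 8 h 25 min 41 s frame 22, i.e. 08:25:41;22.

08:25:41;22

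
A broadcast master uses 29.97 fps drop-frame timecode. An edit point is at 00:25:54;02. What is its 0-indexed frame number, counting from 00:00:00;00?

46576

As if non-drop at 30 labels/s: (0 × 3600 + 25 × 60 + 54) × 30 + 2 = 46622.
Minute boundaries passed: 25; those not divisible by 10: 25 − 2 = 23; dropped labels = 2 × 23 = 46.
Actual frame index = 46622 − 46 = 46576.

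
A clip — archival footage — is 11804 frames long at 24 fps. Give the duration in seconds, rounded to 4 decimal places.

Running time = 11804 × 1/24 = 2951/6 s ≈ 491.8333 s.

491.8333 seconds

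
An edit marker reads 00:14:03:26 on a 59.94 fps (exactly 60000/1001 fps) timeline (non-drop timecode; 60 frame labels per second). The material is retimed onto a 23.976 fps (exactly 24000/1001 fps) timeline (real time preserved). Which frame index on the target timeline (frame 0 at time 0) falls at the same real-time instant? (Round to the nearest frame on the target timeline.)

Source frame index: (0×3600 + 14×60 + 3) × 60 + 26 = 50606.
Real time: 50606 / (60000/1001) = 25328303/30000 s.
Target frame: (25328303/30000) × (24000/1001) = 101212/5 ≈ 20242.400 → 20242.

frame 20242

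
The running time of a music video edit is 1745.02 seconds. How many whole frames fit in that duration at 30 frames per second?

Frames = 1745.02 × 30 = 261753/5 ≈ 52350.6000.
Complete frames: 52350.

52350 frames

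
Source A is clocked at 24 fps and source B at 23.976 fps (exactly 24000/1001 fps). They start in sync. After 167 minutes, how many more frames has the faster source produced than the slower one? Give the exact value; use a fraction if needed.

240480/1001 frames

167 min = 10020 s.
A emits 24 × 10020 = 240480 frames; B emits 24000/1001 × 10020 = 240480000/1001.
Difference = 240480/1001 frames (≈ 240.2398); B is behind A.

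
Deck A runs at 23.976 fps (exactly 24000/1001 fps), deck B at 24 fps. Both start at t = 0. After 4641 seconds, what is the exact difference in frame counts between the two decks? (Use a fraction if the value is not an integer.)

A emits 24000/1001 × 4641 = 1224000/11 frames; B emits 24 × 4641 = 111384.
Difference = 1224/11 frames (≈ 111.2727); B is ahead of A.

1224/11 frames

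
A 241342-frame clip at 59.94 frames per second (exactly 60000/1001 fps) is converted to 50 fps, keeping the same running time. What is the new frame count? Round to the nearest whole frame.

Frames at target rate = 241342 × (50) / (60000/1001) = 120791671/600 ≈ 201319.452.
Nearest whole frame: 201319.

201319 frames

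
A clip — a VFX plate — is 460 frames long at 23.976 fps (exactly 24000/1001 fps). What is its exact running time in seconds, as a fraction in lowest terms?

23023/1200 seconds

Running time = 460 ÷ (24000/1001) = 460 × 1001/24000 = 23023/1200 s.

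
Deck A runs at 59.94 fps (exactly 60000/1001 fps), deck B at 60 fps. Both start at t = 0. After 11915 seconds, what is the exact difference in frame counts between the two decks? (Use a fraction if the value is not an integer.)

714900/1001 frames

A emits 60000/1001 × 11915 = 714900000/1001 frames; B emits 60 × 11915 = 714900.
Difference = 714900/1001 frames (≈ 714.1858); B is ahead of A.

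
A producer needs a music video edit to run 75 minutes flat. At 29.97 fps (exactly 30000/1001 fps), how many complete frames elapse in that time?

134865 frames

75 min = 4500 s.
Frames = 4500 × 30000/1001 = 135000000/1001 ≈ 134865.1349.
Complete frames: 134865.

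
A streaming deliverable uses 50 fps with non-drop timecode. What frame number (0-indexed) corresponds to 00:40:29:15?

Total seconds to the label: (0 × 3600 + 40 × 60 + 29) = 2429.
Frame index = 2429 × 50 + 15 = 121465.

121465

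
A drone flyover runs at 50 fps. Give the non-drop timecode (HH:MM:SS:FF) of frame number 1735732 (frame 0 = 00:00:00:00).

09:38:34:32

1735732 ÷ 50 = 34714 full seconds, remainder 32 frames.
34714 s = 9 h 38 min 34 s.
Timecode: 09:38:34:32.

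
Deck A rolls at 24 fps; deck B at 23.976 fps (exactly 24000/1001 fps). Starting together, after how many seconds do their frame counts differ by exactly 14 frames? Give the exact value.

7007/12 seconds

The gap grows by |24000/1001 − 24| = 24/1001 frames per second.
Time for a 14-frame gap: 14 ÷ (24/1001) = 7007/12 s.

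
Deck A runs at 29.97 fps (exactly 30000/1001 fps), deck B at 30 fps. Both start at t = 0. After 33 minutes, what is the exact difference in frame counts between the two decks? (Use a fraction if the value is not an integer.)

5400/91 frames

33 min = 1980 s.
A emits 30000/1001 × 1980 = 5400000/91 frames; B emits 30 × 1980 = 59400.
Difference = 5400/91 frames (≈ 59.3407); B is ahead of A.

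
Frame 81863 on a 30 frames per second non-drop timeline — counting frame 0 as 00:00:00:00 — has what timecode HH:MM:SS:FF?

81863 ÷ 30 = 2728 full seconds, remainder 23 frames.
2728 s = 0 h 45 min 28 s.
Timecode: 00:45:28:23.

00:45:28:23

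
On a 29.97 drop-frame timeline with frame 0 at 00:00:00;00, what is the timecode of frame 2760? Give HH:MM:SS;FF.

Ten DF minutes hold 17982 frames, so frame 2760 lies in block 0 (frames 0–17981) with 2760 frames into that block.
The block's first minute is 1800 frames and the rest 1798 each; 2760 frames reaches minute 1, so 0 × 18 + 1 × 2 = 2 labels have been skipped so far.
Adding those back, label number 2760 + 2 = 2762 at 30 labels/s is 92 s + 2 f = 0 h 1 min 32 s frame 2, i.e. 00:01:32;02.

00:01:32;02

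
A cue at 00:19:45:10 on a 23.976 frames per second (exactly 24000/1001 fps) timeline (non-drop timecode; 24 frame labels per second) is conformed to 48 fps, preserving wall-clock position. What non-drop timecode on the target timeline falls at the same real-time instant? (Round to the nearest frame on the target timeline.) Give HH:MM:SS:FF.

Source frame index: (0×3600 + 19×60 + 45) × 24 + 10 = 28450.
Real time: 28450 / (24000/1001) = 569569/480 s.
Target frame: (569569/480) × (48) = 569569/10 ≈ 56956.900 → 56957.
At 48 labels/s: frame 56957 → 00:19:46:29.

00:19:46:29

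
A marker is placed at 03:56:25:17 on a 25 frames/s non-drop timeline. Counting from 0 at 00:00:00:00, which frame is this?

Total seconds to the label: (3 × 3600 + 56 × 60 + 25) = 14185.
Frame index = 14185 × 25 + 17 = 354642.

frame 354642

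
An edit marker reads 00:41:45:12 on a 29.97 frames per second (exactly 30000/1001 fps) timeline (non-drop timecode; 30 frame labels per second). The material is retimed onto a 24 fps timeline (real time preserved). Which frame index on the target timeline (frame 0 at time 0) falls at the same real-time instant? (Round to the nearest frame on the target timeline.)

frame 60190

Source frame index: (0×3600 + 41×60 + 45) × 30 + 12 = 75162.
Real time: 75162 / (30000/1001) = 12539527/5000 s.
Target frame: (12539527/5000) × (24) = 37618581/625 ≈ 60189.730 → 60190.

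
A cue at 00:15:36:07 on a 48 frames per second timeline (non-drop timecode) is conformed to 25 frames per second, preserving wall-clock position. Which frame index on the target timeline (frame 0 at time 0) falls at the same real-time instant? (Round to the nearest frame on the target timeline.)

Source frame index: (0×3600 + 15×60 + 36) × 48 + 7 = 44935.
Real time: 44935 / (48) = 44935/48 s.
Target frame: (44935/48) × (25) = 1123375/48 ≈ 23403.646 → 23404.

frame 23404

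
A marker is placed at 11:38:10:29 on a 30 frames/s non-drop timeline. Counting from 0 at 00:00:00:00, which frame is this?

Total seconds to the label: (11 × 3600 + 38 × 60 + 10) = 41890.
Frame index = 41890 × 30 + 29 = 1256729.

frame 1256729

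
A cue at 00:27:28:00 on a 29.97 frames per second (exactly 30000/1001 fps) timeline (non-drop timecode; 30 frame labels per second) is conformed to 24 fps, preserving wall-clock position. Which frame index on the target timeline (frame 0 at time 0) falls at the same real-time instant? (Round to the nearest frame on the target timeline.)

frame 39592

Source frame index: (0×3600 + 27×60 + 28) × 30 + 0 = 49440.
Real time: 49440 / (30000/1001) = 206206/125 s.
Target frame: (206206/125) × (24) = 4948944/125 ≈ 39591.552 → 39592.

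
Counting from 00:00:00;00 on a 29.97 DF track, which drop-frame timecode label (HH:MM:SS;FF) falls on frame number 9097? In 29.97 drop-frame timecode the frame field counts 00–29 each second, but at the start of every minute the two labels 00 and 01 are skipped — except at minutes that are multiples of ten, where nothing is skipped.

00:05:03;17

Ten DF minutes hold 17982 frames, so frame 9097 lies in block 0 (frames 0–17981) with 9097 frames into that block.
The block's first minute is 1800 frames and the rest 1798 each; 9097 frames reaches minute 5, so 0 × 18 + 5 × 2 = 10 labels have been skipped so far.
Adding those back, label number 9097 + 10 = 9107 at 30 labels/s is 303 s + 17 f = 0 h 5 min 3 s frame 17, i.e. 00:05:03;17.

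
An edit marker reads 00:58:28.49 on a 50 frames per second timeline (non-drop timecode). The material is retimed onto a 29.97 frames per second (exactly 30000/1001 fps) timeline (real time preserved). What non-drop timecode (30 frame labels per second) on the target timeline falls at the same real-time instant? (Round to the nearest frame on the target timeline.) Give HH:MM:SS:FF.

Source frame index: (0×3600 + 58×60 + 28) × 50 + 49 = 175449.
Real time: 175449 / (50) = 175449/50 s.
Target frame: (175449/50) × (30000/1001) = 105269400/1001 ≈ 105164.236 → 105164.
At 30 labels/s: frame 105164 → 00:58:25:14.

00:58:25:14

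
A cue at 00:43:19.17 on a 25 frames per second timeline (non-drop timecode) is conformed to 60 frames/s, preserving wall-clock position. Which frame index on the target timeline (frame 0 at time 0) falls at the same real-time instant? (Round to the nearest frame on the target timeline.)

frame 155981

Source frame index: (0×3600 + 43×60 + 19) × 25 + 17 = 64992.
Real time: 64992 / (25) = 64992/25 s.
Target frame: (64992/25) × (60) = 779904/5 ≈ 155980.800 → 155981.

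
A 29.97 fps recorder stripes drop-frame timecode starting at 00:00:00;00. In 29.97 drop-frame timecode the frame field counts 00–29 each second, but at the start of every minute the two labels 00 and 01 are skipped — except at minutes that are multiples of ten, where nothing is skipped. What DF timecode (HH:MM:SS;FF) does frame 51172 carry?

Each 10-minute DF block holds 10 × 60 × 30 − 9 × 2 = 17982 frames. 51172 ÷ 17982 → 2 full blocks, remainder 15208.
Within the partial block the first minute is 1800 frames and each further minute 1798, so 8 further minute boundaries passed. Total skipped labels = 18 × 2 + 2 × 8 = 52.
Non-drop label index = 51172 + 52 = 51224; at 30 labels/s that is 00:28:27:14, i.e. DF 00:28:27;14.

00:28:27;14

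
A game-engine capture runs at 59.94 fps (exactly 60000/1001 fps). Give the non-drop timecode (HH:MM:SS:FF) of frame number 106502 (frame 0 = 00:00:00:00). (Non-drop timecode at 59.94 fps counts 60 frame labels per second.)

00:29:35:02

106502 ÷ 60 = 1775 full seconds, remainder 2 frames.
1775 s = 0 h 29 min 35 s.
Timecode: 00:29:35:02.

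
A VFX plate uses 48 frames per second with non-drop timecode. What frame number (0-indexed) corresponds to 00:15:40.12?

Total seconds to the label: (0 × 3600 + 15 × 60 + 40) = 940.
Frame index = 940 × 48 + 12 = 45132.

frame 45132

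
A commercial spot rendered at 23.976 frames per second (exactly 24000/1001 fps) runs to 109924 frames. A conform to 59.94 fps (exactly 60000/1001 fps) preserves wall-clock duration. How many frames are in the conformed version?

Target frames = source frames × (target rate / source rate) = 109924 × (60000/1001)/(24000/1001) = 109924 × 5/2 = 274810.

274810 frames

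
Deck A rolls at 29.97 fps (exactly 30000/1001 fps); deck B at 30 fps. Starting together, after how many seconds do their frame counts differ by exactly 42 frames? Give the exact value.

1401.4 seconds

The gap grows by |30 − 30000/1001| = 30/1001 frames per second.
Time for a 42-frame gap: 42 ÷ (30/1001) = 1401.4 s.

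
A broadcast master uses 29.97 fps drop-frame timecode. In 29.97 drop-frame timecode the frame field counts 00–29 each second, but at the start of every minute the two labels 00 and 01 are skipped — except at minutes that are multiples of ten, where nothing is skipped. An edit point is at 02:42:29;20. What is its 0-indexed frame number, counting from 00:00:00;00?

292198

As if non-drop at 30 labels/s: (2 × 3600 + 42 × 60 + 29) × 30 + 20 = 292490.
Minute boundaries passed: 162; those not divisible by 10: 162 − 16 = 146; dropped labels = 2 × 146 = 292.
Actual frame index = 292490 − 292 = 292198.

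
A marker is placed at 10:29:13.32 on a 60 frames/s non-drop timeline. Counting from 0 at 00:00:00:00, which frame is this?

Total seconds to the label: (10 × 3600 + 29 × 60 + 13) = 37753.
Frame index = 37753 × 60 + 32 = 2265212.

2265212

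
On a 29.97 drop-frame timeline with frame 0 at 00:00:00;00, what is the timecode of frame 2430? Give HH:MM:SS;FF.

00:01:21;02

Each 10-minute DF block holds 10 × 60 × 30 − 9 × 2 = 17982 frames. 2430 ÷ 17982 → 0 full blocks, remainder 2430.
Within the partial block the first minute is 1800 frames and each further minute 1798, so 1 further minute boundary passed. Total skipped labels = 18 × 0 + 2 × 1 = 2.
Non-drop label index = 2430 + 2 = 2432; at 30 labels/s that is 00:01:21:02, i.e. DF 00:01:21;02.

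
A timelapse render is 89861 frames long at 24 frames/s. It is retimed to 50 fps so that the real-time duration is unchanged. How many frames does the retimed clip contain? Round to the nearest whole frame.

Frames at target rate = 89861 × (50) / (24) = 2246525/12 ≈ 187210.417.
Nearest whole frame: 187210.

187210 frames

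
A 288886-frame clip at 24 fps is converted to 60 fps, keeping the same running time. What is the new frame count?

Target frames = source frames × (target rate / source rate) = 288886 × (60)/(24) = 288886 × 5/2 = 722215.

722215 frames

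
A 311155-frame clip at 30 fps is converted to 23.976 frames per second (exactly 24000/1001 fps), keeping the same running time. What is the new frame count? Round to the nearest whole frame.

Frames at target rate = 311155 × (24000/1001) / (30) = 19148000/77 ≈ 248675.325.
Nearest whole frame: 248675.

248675 frames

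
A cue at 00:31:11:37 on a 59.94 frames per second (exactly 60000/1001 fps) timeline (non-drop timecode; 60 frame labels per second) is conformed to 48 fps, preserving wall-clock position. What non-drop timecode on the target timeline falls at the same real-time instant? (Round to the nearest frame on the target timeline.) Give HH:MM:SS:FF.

00:31:13:23

Source frame index: (0×3600 + 31×60 + 11) × 60 + 37 = 112297.
Real time: 112297 / (60000/1001) = 112409297/60000 s.
Target frame: (112409297/60000) × (48) = 112409297/1250 ≈ 89927.438 → 89927.
At 48 labels/s: frame 89927 → 00:31:13:23.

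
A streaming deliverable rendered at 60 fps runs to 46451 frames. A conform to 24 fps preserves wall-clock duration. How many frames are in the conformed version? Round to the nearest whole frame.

18580 frames

Frames at target rate = 46451 × (24) / (60) = 92902/5 ≈ 18580.400.
Nearest whole frame: 18580.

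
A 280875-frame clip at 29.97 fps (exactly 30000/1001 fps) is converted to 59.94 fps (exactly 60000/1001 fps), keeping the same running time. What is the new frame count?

Target frames = source frames × (target rate / source rate) = 280875 × (60000/1001)/(30000/1001) = 280875 × 2 = 561750.

561750 frames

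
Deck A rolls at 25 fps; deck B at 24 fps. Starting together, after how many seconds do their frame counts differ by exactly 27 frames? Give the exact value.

27 seconds

The gap grows by |24 − 25| = 1 frame per second.
Time for a 27-frame gap: 27 ÷ (1) = 27 s.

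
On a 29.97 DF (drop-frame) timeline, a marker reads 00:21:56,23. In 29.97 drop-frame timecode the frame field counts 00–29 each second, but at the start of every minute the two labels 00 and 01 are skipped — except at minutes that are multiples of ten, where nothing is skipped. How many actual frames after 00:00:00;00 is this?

As if non-drop at 30 labels/s: (0 × 3600 + 21 × 60 + 56) × 30 + 23 = 39503.
Minute boundaries passed: 21; those not divisible by 10: 21 − 2 = 19; dropped labels = 2 × 19 = 38.
Actual frame index = 39503 − 38 = 39465.

39465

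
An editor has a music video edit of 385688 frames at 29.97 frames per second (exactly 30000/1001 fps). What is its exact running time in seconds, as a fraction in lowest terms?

48259211/3750 seconds

Running time = 385688 ÷ (30000/1001) = 385688 × 1001/30000 = 48259211/3750 s.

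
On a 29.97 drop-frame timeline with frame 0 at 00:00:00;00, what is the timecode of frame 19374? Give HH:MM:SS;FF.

00:10:46;12

Each 10-minute DF block holds 10 × 60 × 30 − 9 × 2 = 17982 frames. 19374 ÷ 17982 → 1 full block, remainder 1392.
Within the partial block the first minute is 1800 frames and each further minute 1798, so 0 further minute boundaries passed. Total skipped labels = 18 × 1 + 2 × 0 = 18.
Non-drop label index = 19374 + 18 = 19392; at 30 labels/s that is 00:10:46:12, i.e. DF 00:10:46;12.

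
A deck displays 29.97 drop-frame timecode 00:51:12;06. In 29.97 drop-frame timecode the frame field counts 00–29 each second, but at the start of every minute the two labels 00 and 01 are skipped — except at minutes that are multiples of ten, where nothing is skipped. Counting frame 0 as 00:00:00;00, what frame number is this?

Complete 10-minute blocks: 5, each 17982 frames → 89910.
Remaining 1 whole minute in the current block: 1800 + 0 × 1798 = 1800 frames.
Within the current minute: 12 × 30 + 6 − 2 = 364 (labels ;00/;01 skipped at this minute). Total = 89910 + 1800 + 364 = 92074.

92074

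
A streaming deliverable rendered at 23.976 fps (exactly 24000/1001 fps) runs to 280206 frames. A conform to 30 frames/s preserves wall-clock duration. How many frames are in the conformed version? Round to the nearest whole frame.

350608 frames

Frames at target rate = 280206 × (30) / (24000/1001) = 140243103/400 ≈ 350607.758.
Nearest whole frame: 350608.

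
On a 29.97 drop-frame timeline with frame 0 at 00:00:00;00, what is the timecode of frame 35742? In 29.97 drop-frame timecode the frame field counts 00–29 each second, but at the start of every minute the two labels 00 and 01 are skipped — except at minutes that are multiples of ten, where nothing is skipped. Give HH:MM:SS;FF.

00:19:52;18

Each 10-minute DF block holds 10 × 60 × 30 − 9 × 2 = 17982 frames. 35742 ÷ 17982 → 1 full block, remainder 17760.
Within the partial block the first minute is 1800 frames and each further minute 1798, so 9 further minute boundaries passed. Total skipped labels = 18 × 1 + 2 × 9 = 36.
Non-drop label index = 35742 + 36 = 35778; at 30 labels/s that is 00:19:52:18, i.e. DF 00:19:52;18.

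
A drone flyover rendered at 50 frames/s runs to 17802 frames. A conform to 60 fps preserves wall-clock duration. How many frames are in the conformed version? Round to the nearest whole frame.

21362 frames

Frames at target rate = 17802 × (60) / (50) = 106812/5 ≈ 21362.400.
Nearest whole frame: 21362.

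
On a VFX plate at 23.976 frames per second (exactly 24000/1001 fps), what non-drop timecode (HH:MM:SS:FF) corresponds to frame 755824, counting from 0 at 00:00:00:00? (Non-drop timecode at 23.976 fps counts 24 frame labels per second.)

08:44:52:16

755824 ÷ 24 = 31492 full seconds, remainder 16 frames.
31492 s = 8 h 44 min 52 s.
Timecode: 08:44:52:16.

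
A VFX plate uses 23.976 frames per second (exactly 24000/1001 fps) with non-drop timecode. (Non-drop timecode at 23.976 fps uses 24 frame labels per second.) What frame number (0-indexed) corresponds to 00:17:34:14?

Total seconds to the label: (0 × 3600 + 17 × 60 + 34) = 1054.
Frame index = 1054 × 24 + 14 = 25310.

frame 25310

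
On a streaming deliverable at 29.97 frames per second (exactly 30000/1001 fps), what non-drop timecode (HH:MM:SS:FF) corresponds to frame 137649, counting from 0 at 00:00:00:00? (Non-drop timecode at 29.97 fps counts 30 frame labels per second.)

01:16:28:09

137649 ÷ 30 = 4588 full seconds, remainder 9 frames.
4588 s = 1 h 16 min 28 s.
Timecode: 01:16:28:09.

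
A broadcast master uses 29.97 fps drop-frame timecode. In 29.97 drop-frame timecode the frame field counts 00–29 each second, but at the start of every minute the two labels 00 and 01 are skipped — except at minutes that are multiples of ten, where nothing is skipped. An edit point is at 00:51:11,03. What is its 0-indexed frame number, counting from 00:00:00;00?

Complete 10-minute blocks: 5, each 17982 frames → 89910.
Remaining 1 whole minute in the current block: 1800 + 0 × 1798 = 1800 frames.
Within the current minute: 11 × 30 + 3 − 2 = 331 (labels ;00/;01 skipped at this minute). Total = 89910 + 1800 + 331 = 92041.

92041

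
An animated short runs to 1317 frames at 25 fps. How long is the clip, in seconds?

52.68 seconds

Running time = 1317 / (25) = 52.68 s.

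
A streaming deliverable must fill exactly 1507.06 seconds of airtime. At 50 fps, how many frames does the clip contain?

Frames = 1507.06 × 50 = 75353.

75353 frames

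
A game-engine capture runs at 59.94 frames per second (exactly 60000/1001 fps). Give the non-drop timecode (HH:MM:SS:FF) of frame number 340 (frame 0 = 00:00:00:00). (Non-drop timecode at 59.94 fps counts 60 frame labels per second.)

00:00:05:40

340 ÷ 60 = 5 full seconds, remainder 40 frames.
5 s = 0 h 0 min 5 s.
Timecode: 00:00:05:40.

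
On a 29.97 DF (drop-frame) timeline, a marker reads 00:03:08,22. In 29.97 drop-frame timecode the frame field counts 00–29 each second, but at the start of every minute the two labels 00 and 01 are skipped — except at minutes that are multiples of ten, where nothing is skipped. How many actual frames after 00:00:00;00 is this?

Complete 10-minute blocks: 0, each 17982 frames → 0.
Remaining 3 whole minutes in the current block: 1800 + 2 × 1798 = 5396 frames.
Within the current minute: 8 × 30 + 22 − 2 = 260 (labels ;00/;01 skipped at this minute). Total = 0 + 5396 + 260 = 5656.

5656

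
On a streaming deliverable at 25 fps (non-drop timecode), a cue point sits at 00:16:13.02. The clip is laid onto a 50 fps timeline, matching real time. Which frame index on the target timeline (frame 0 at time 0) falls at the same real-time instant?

Source frame index: (0×3600 + 16×60 + 13) × 25 + 2 = 24327.
Real time: 24327 / (25) = 24327/25 s.
Target frame: (24327/25) × (50) = 48654.

frame 48654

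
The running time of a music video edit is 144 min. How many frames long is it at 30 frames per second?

259200 frames

144 min = 8640 s.
Frames = 8640 × 30 = 259200.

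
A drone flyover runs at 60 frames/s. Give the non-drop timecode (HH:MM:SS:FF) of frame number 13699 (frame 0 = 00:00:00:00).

00:03:48:19

13699 ÷ 60 = 228 full seconds, remainder 19 frames.
228 s = 0 h 3 min 48 s.
Timecode: 00:03:48:19.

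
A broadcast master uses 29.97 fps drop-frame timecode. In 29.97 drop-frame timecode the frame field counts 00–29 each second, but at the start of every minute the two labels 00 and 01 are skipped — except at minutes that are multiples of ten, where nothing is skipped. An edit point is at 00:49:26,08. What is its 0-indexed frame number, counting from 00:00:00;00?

88898

Complete 10-minute blocks: 4, each 17982 frames → 71928.
Remaining 9 whole minutes in the current block: 1800 + 8 × 1798 = 16184 frames.
Within the current minute: 26 × 30 + 8 − 2 = 786 (labels ;00/;01 skipped at this minute). Total = 71928 + 16184 + 786 = 88898.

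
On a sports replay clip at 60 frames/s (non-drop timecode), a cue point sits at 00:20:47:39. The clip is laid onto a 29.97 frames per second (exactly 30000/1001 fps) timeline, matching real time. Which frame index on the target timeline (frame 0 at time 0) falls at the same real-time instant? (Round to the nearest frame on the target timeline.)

Source frame index: (0×3600 + 20×60 + 47) × 60 + 39 = 74859.
Real time: 74859 / (60) = 24953/20 s.
Target frame: (24953/20) × (30000/1001) = 37429500/1001 ≈ 37392.108 → 37392.

frame 37392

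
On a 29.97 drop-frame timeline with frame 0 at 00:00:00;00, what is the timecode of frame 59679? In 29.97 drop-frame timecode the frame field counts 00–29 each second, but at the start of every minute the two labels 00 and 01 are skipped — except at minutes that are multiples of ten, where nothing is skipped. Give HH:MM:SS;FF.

00:33:11;09

Each 10-minute DF block holds 10 × 60 × 30 − 9 × 2 = 17982 frames. 59679 ÷ 17982 → 3 full blocks, remainder 5733.
Within the partial block the first minute is 1800 frames and each further minute 1798, so 3 further minute boundaries passed. Total skipped labels = 18 × 3 + 2 × 3 = 60.
Non-drop label index = 59679 + 60 = 59739; at 30 labels/s that is 00:33:11:09, i.e. DF 00:33:11;09.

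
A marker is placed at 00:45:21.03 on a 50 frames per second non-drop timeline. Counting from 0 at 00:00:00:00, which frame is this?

frame 136053

Total seconds to the label: (0 × 3600 + 45 × 60 + 21) = 2721.
Frame index = 2721 × 50 + 3 = 136053.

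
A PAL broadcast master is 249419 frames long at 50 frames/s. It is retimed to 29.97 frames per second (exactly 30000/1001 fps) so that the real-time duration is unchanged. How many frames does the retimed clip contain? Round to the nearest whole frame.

149502 frames

Frames at target rate = 249419 × (30000/1001) / (50) = 149651400/1001 ≈ 149501.898.
Nearest whole frame: 149502.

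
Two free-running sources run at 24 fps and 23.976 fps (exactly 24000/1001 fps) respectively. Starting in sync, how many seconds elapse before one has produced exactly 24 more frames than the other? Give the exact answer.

1001 seconds

The gap grows by |24000/1001 − 24| = 24/1001 frames per second.
Time for a 24-frame gap: 24 ÷ (24/1001) = 1001 s.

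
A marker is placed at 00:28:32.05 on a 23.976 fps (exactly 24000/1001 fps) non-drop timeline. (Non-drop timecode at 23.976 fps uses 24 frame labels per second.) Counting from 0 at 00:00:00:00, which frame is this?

41093

Total seconds to the label: (0 × 3600 + 28 × 60 + 32) = 1712.
Frame index = 1712 × 24 + 5 = 41093.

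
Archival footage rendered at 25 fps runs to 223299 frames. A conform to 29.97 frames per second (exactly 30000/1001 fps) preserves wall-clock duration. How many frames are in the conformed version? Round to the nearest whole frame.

Frames at target rate = 223299 × (30000/1001) / (25) = 267958800/1001 ≈ 267691.109.
Nearest whole frame: 267691.

267691 frames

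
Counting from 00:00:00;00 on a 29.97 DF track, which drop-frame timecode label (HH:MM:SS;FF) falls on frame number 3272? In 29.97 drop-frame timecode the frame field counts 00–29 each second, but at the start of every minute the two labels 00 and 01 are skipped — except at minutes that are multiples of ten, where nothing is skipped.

00:01:49;04

Each 10-minute DF block holds 10 × 60 × 30 − 9 × 2 = 17982 frames. 3272 ÷ 17982 → 0 full blocks, remainder 3272.
Within the partial block the first minute is 1800 frames and each further minute 1798, so 1 further minute boundary passed. Total skipped labels = 18 × 0 + 2 × 1 = 2.
Non-drop label index = 3272 + 2 = 3274; at 30 labels/s that is 00:01:49:04, i.e. DF 00:01:49;04.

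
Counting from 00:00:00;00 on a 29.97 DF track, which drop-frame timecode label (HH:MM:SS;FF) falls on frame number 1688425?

15:38:57;05

Ten DF minutes hold 17982 frames, so frame 1688425 lies in block 93 (frames 1672326–1690307) with 16099 frames into that block.
The block's first minute is 1800 frames and the rest 1798 each; 16099 frames reaches minute 8, so 93 × 18 + 8 × 2 = 1690 labels have been skipped so far.
Adding those back, label number 1688425 + 1690 = 1690115 at 30 labels/s is 56337 s + 5 f = 15 h 38 min 57 s frame 5, i.e. 15:38:57;05.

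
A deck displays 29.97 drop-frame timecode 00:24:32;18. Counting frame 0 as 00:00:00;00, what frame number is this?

44134

As if non-drop at 30 labels/s: (0 × 3600 + 24 × 60 + 32) × 30 + 18 = 44178.
Minute boundaries passed: 24; those not divisible by 10: 24 − 2 = 22; dropped labels = 2 × 22 = 44.
Actual frame index = 44178 − 44 = 44134.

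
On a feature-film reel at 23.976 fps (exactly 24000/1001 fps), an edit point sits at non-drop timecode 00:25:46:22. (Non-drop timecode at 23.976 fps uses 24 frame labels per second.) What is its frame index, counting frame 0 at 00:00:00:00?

37126

Total seconds to the label: (0 × 3600 + 25 × 60 + 46) = 1546.
Frame index = 1546 × 24 + 22 = 37126.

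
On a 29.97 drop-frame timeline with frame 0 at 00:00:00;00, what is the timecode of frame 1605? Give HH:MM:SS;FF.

00:00:53;15

Each 10-minute DF block holds 10 × 60 × 30 − 9 × 2 = 17982 frames. 1605 ÷ 17982 → 0 full blocks, remainder 1605.
Within the partial block the first minute is 1800 frames and each further minute 1798, so 0 further minute boundaries passed. Total skipped labels = 18 × 0 + 2 × 0 = 0.
Non-drop label index = 1605 + 0 = 1605; at 30 labels/s that is 00:00:53:15, i.e. DF 00:00:53;15.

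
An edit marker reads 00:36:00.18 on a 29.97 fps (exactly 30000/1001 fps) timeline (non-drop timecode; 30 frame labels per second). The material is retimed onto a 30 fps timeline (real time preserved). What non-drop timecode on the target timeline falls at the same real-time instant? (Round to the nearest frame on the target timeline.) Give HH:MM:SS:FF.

00:36:02:23

Source frame index: (0×3600 + 36×60 + 0) × 30 + 18 = 64818.
Real time: 64818 / (30000/1001) = 10813803/5000 s.
Target frame: (10813803/5000) × (30) = 32441409/500 ≈ 64882.818 → 64883.
At 30 labels/s: frame 64883 → 00:36:02:23.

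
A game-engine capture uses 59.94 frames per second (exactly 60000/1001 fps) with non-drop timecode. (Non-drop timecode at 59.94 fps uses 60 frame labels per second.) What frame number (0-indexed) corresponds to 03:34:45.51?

frame 773151

Total seconds to the label: (3 × 3600 + 34 × 60 + 45) = 12885.
Frame index = 12885 × 60 + 51 = 773151.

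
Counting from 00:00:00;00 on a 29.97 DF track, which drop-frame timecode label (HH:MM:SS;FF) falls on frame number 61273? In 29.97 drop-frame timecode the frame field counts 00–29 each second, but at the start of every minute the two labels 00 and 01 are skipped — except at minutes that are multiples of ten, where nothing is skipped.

Ten DF minutes hold 17982 frames, so frame 61273 lies in block 3 (frames 53946–71927) with 7327 frames into that block.
The block's first minute is 1800 frames and the rest 1798 each; 7327 frames reaches minute 4, so 3 × 18 + 4 × 2 = 62 labels have been skipped so far.
Adding those back, label number 61273 + 62 = 61335 at 30 labels/s is 2044 s + 15 f = 0 h 34 min 4 s frame 15, i.e. 00:34:04;15.

00:34:04;15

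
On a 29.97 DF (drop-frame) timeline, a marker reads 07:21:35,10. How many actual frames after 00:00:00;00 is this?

As if non-drop at 30 labels/s: (7 × 3600 + 21 × 60 + 35) × 30 + 10 = 794860.
Minute boundaries passed: 441; those not divisible by 10: 441 − 44 = 397; dropped labels = 2 × 397 = 794.
Actual frame index = 794860 − 794 = 794066.

794066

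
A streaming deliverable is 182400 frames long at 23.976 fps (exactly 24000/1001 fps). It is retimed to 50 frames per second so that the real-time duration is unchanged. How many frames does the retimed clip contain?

380380 frames

Target frames = source frames × (target rate / source rate) = 182400 × (50)/(24000/1001) = 182400 × 1001/480 = 380380.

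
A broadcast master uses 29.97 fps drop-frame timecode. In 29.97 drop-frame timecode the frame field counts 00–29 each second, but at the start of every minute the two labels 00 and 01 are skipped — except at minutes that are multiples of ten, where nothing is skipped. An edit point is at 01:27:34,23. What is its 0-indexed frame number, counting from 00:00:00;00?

As if non-drop at 30 labels/s: (1 × 3600 + 27 × 60 + 34) × 30 + 23 = 157643.
Minute boundaries passed: 87; those not divisible by 10: 87 − 8 = 79; dropped labels = 2 × 79 = 158.
Actual frame index = 157643 − 158 = 157485.

157485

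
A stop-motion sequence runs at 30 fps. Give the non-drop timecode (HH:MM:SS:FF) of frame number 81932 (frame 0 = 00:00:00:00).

00:45:31:02

81932 ÷ 30 = 2731 full seconds, remainder 2 frames.
2731 s = 0 h 45 min 31 s.
Timecode: 00:45:31:02.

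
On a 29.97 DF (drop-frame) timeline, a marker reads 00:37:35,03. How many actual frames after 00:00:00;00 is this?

Complete 10-minute blocks: 3, each 17982 frames → 53946.
Remaining 7 whole minutes in the current block: 1800 + 6 × 1798 = 12588 frames.
Within the current minute: 35 × 30 + 3 − 2 = 1051 (labels ;00/;01 skipped at this minute). Total = 53946 + 12588 + 1051 = 67585.

67585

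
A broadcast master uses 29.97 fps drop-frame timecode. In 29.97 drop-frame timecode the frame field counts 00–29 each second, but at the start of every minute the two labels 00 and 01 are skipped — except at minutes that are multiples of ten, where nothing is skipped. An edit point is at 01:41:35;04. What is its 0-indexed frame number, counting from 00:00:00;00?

As if non-drop at 30 labels/s: (1 × 3600 + 41 × 60 + 35) × 30 + 4 = 182854.
Minute boundaries passed: 101; those not divisible by 10: 101 − 10 = 91; dropped labels = 2 × 91 = 182.
Actual frame index = 182854 − 182 = 182672.

182672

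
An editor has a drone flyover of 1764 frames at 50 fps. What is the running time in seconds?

35.28 seconds

Running time = 1764 / (50) = 35.28 s.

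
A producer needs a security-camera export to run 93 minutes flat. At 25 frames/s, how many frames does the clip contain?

139500 frames

93 min = 5580 s.
Frames = 5580 × 25 = 139500.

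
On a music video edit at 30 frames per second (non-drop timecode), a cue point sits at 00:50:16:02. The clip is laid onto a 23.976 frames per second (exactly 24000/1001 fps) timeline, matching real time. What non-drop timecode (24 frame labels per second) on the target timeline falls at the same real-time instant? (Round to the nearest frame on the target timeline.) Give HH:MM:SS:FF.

00:50:13:01

Source frame index: (0×3600 + 50×60 + 16) × 30 + 2 = 90482.
Real time: 90482 / (30) = 45241/15 s.
Target frame: (45241/15) × (24000/1001) = 10340800/143 ≈ 72313.287 → 72313.
At 24 labels/s: frame 72313 → 00:50:13:01.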